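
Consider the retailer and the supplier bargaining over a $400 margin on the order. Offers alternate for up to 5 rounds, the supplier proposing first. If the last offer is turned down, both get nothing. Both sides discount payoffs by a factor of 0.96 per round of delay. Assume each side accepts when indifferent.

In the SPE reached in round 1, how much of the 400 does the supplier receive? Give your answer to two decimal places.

By backward induction:
Round 5 (the supplier proposes): the retailer will accept anything ≥ 0, so the supplier offers 0 and keeps 400.
Round 4 (the retailer proposes): the supplier can get 400 next round, worth 0.96 × 400 = 384 now; the retailer offers that and keeps 16.
Round 3 (the supplier proposes): the retailer can get 16 next round, worth 0.96 × 16 = 15.36 now, so the supplier offers 15.36, keeping 384.64.
Round 2 (the retailer proposes): the supplier can get 384.64 next round, worth 0.96 × 384.64 = 369.2544 now. The retailer offers 369.2544 and keeps 400 − 369.2544 = 30.7456.
Round 1 (the supplier proposes): the retailer can get 30.7456 next round, worth 0.96 × 30.7456 = 29.515776 now; the supplier offers that and keeps 370.484224.

370.48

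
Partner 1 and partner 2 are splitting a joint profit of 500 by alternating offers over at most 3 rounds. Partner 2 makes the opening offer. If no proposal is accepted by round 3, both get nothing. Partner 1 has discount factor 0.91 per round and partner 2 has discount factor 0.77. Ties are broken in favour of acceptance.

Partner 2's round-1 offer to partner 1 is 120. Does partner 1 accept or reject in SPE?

Accept

Round 3 (partner 2 proposes): rejection yields 0 for partner 1; partner 2 offers 0 and keeps 500.
Round 2 (partner 1 proposes): partner 2 can get 500 next round, worth 0.77 × 500 = 385 now; partner 1 offers that and keeps 115.
So by rejecting in round 1, partner 1 gets 115 next round, worth 0.91 × 115 = 104.65 now.
Offer 120 ≥ 104.65, so partner 1 accepts.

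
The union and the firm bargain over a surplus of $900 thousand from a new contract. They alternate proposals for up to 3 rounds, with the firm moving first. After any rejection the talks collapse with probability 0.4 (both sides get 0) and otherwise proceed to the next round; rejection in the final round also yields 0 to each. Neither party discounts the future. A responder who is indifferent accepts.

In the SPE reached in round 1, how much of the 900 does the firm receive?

Round 3 (the firm proposes): rejection yields 0 for the union; the firm offers 0 and keeps 900.
Round 2 (the union proposes): rejecting gives the firm an expected 0.6 × 900 = 540; the union offers that and keeps 360.
Round 1 (the firm proposes): rejecting gives the union an expected 0.6 × 360 = 216; the firm offers that and keeps 684.

684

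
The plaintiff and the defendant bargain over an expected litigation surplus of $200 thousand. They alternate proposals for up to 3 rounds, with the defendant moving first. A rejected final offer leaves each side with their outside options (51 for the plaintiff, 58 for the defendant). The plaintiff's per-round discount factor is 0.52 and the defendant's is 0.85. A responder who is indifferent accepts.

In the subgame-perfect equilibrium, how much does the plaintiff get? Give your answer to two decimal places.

38.14

Round 3 (the defendant proposes): the plaintiff gets 51 if talks fail, so the defendant offers 51 and keeps 149.
Round 2 (the plaintiff proposes): the defendant can get 149 next round, worth 0.85 × 149 = 126.65 now; the plaintiff offers that and keeps 73.35.
Round 1 (the defendant proposes): the plaintiff can get 73.35 next round, worth 0.52 × 73.35 = 38.142 now; the defendant offers that and keeps 161.858.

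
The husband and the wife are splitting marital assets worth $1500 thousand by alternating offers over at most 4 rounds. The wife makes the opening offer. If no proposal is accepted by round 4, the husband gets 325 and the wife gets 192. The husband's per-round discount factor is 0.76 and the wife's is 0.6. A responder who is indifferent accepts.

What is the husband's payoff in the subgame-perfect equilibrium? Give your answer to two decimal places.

909.30

By backward induction:
Round 4 (the husband proposes): the wife gets 192 if talks fail, so the husband offers 192 and keeps 1308.
Round 3 (the wife proposes): the husband can get 1308 next round, worth 0.76 × 1308 = 994.08 now. The wife offers 994.08 and keeps 1500 − 994.08 = 505.92.
Round 2 (the husband proposes): the wife can get 505.92 next round, worth 0.6 × 505.92 = 303.552 now; the husband offers that and keeps 1196.448.
Round 1 (the wife proposes): the husband can get 1196.448 next round, worth 0.76 × 1196.448 = 909.30048 now; the wife offers that and keeps 590.69952.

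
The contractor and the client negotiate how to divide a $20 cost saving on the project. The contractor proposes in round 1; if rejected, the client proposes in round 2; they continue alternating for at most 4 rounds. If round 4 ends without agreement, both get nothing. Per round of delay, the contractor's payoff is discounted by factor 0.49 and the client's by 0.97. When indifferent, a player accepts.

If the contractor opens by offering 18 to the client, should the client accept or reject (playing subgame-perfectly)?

Reject

Round 4 (the client proposes): rejection yields 0 for the contractor; the client offers 0 and keeps 20.
Round 3 (the contractor proposes): the client can get 20 next round, worth 0.97 × 20 = 19.4 now, so the contractor offers 19.4, keeping 0.6.
Round 2 (the client proposes): the contractor can get 0.6 next round, worth 0.49 × 0.6 = 0.294 now; the client offers that and keeps 19.706.
So by rejecting in round 1, the client gets 19.706 next round, worth 0.97 × 19.706 = 19.11482 now.
Offer 18 < 19.11482, so the client rejects.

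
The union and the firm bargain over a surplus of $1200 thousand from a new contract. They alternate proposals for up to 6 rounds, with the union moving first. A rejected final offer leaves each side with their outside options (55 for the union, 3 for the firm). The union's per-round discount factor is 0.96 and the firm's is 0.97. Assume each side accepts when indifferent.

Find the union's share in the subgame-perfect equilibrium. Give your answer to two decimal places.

Solve by backward induction from round 6.
Round 6 (the firm proposes): the union gets 55 if talks fail, so the firm offers 55 and keeps 1145.
Round 5 (the union proposes): the firm can get 1145 next round, worth 0.97 × 1145 = 1110.65 now, so the union offers 1110.65, keeping 89.35.
Round 4 (the firm proposes): the union can get 89.35 next round, worth 0.96 × 89.35 = 85.776 now, so the firm offers 85.776, keeping 1114.224.
Round 3 (the union proposes): the firm can get 1114.224 next round, worth 0.97 × 1114.224 = 1080.79728 now, so the union offers 1080.79728, keeping 119.20272.
Round 2 (the firm proposes): the union can get 119.20272 next round, worth 0.96 × 119.20272 = 114.4346112 now; the firm offers that and keeps 1085.5653888.
Round 1 (the union proposes): the firm can get 1085.5653888 next round, worth 0.97 × 1085.5653888 = 1052.998427136 now. The union offers 1052.998427136 and keeps 1200 − 1052.998427136 = 147.001572864.

147.00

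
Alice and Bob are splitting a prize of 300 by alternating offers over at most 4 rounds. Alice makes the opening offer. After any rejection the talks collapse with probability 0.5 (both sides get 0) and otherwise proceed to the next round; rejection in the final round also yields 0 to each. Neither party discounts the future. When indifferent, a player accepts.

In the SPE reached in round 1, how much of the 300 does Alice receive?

Round 4 (Bob proposes): Alice will accept anything ≥ 0, so Bob offers 0 and keeps 300.
Round 3 (Alice proposes): rejecting gives Bob an expected 0.5 × 300 = 150. Alice offers 150 and keeps 300 − 150 = 150.
Round 2 (Bob proposes): rejecting gives Alice an expected 0.5 × 150 = 75; Bob offers that and keeps 225.
Round 1 (Alice proposes): rejecting gives Bob an expected 0.5 × 225 = 112.5; Alice offers that and keeps 187.5.

187.5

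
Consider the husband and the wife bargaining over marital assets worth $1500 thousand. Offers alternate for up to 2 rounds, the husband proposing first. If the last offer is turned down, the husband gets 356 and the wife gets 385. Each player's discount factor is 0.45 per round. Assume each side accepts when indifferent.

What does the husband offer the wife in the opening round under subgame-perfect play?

Round 2 (the wife proposes): the husband gets 356 if talks fail, so the wife offers 356 and keeps 1144.
Round 1 (the husband proposes): the wife can get 1144 next round, worth 0.45 × 1144 = 514.8 now. The husband offers 514.8 and keeps 1500 − 514.8 = 985.2.

514.8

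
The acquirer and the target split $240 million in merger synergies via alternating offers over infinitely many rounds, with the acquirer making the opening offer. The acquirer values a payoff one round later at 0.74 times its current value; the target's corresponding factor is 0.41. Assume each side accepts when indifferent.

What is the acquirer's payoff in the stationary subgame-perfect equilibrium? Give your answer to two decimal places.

203.27

Let x be the acquirer's share when the acquirer proposes and y be the target's share when the target proposes.
The target accepts iff offered ≥ 0.41·y, so x = 240 − 0.41y. Symmetrically y = 240 − 0.74x.
Substituting: x = 240 − 0.41(240 − 0.74x), giving x(1 − 0.74·0.41) = 240(1 − 0.41).
So x = 240 × 0.59 / 0.6966 ≈ 203.2730, and the target receives 240 − x ≈ 36.7270.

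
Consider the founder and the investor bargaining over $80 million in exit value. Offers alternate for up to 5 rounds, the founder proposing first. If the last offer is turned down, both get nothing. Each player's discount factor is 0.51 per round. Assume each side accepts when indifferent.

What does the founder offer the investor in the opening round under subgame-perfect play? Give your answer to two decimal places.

By backward induction:
Round 5 (the founder proposes): the investor will accept anything ≥ 0, so the founder offers 0 and keeps 80.
Round 4 (the investor proposes): the founder can get 80 next round, worth 0.51 × 80 = 40.8 now, so the investor offers 40.8, keeping 39.2.
Round 3 (the founder proposes): the investor can get 39.2 next round, worth 0.51 × 39.2 = 19.992 now. The founder offers 19.992 and keeps 80 − 19.992 = 60.008.
Round 2 (the investor proposes): the founder can get 60.008 next round, worth 0.51 × 60.008 = 30.60408 now, so the investor offers 30.60408, keeping 49.39592.
Round 1 (the founder proposes): the investor can get 49.39592 next round, worth 0.51 × 49.39592 = 25.1919192 now; the founder offers that and keeps 54.8080808.

25.19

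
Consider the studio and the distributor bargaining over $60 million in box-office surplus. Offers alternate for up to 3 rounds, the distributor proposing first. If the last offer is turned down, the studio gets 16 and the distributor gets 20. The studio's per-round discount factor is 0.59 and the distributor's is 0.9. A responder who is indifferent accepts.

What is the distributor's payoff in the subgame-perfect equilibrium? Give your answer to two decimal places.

47.96

Round 3 (the distributor proposes): the studio gets 16 if talks fail, so the distributor offers 16 and keeps 44.
Round 2 (the studio proposes): the distributor can get 44 next round, worth 0.9 × 44 = 39.6 now. The studio offers 39.6 and keeps 60 − 39.6 = 20.4.
Round 1 (the distributor proposes): the studio can get 20.4 next round, worth 0.59 × 20.4 = 12.036 now. The distributor offers 12.036 and keeps 60 − 12.036 = 47.964.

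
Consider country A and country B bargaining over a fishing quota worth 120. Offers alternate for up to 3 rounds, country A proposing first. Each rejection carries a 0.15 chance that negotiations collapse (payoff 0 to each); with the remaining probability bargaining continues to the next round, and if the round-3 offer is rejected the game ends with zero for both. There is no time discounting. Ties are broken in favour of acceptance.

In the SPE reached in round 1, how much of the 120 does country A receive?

104.7

By backward induction:
Round 3 (country A proposes): rejection yields 0 for country B; country A offers 0 and keeps 120.
Round 2 (country B proposes): rejecting gives country A an expected 0.85 × 120 = 102; country B offers that and keeps 18.
Round 1 (country A proposes): rejecting gives country B an expected 0.85 × 18 = 15.3, so country A offers 15.3, keeping 104.7.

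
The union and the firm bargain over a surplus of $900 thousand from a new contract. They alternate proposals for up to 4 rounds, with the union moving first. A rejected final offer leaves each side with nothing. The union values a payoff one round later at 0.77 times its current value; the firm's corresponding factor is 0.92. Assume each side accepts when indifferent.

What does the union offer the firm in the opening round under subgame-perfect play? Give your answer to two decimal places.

777.00

Solve by backward induction from round 4.
Round 4 (the firm proposes): rejection yields 0 for the union; the firm offers 0 and keeps 900.
Round 3 (the union proposes): the firm can get 900 next round, worth 0.92 × 900 = 828 now; the union offers that and keeps 72.
Round 2 (the firm proposes): the union can get 72 next round, worth 0.77 × 72 = 55.44 now; the firm offers that and keeps 844.56.
Round 1 (the union proposes): the firm can get 844.56 next round, worth 0.92 × 844.56 = 776.9952 now, so the union offers 776.9952, keeping 123.0048.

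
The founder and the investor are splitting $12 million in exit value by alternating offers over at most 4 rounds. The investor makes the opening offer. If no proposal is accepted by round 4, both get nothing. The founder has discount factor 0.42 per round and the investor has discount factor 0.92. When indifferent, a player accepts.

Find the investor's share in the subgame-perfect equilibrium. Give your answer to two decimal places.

By backward induction:
Round 4 (the founder proposes): the investor will accept anything ≥ 0, so the founder offers 0 and keeps 12.
Round 3 (the investor proposes): the founder can get 12 next round, worth 0.42 × 12 = 5.04 now. The investor offers 5.04 and keeps 12 − 5.04 = 6.96.
Round 2 (the founder proposes): the investor can get 6.96 next round, worth 0.92 × 6.96 = 6.4032 now. The founder offers 6.4032 and keeps 12 − 6.4032 = 5.5968.
Round 1 (the investor proposes): the founder can get 5.5968 next round, worth 0.42 × 5.5968 = 2.350656 now. The investor offers 2.350656 and keeps 12 − 2.350656 = 9.649344.

9.65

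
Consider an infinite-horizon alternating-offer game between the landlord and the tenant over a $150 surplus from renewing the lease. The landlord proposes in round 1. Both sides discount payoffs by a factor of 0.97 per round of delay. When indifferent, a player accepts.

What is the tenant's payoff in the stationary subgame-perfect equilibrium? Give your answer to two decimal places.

73.86

Let x be the landlord's share when the landlord proposes and y be the tenant's share when the tenant proposes.
The tenant accepts iff offered ≥ 0.97·y, so x = 150 − 0.97y. Symmetrically y = 150 − 0.97x.
Substituting: x = 150 − 0.97(150 − 0.97x), giving x(1 − 0.97·0.97) = 150(1 − 0.97).
So x = 150 × 0.03 / 0.0591 ≈ 76.1421, and the tenant receives 150 − x ≈ 73.8579.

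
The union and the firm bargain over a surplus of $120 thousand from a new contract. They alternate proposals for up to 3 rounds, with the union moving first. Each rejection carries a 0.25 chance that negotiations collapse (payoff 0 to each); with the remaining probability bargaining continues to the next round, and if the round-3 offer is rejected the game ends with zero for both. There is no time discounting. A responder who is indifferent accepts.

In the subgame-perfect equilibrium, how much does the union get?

By backward induction:
Round 3 (the union proposes): rejection yields 0 for the firm; the union offers 0 and keeps 120.
Round 2 (the firm proposes): rejecting gives the union an expected 0.75 × 120 = 90. The firm offers 90 and keeps 120 − 90 = 30.
Round 1 (the union proposes): rejecting gives the firm an expected 0.75 × 30 = 22.5. The union offers 22.5 and keeps 120 − 22.5 = 97.5.

97.5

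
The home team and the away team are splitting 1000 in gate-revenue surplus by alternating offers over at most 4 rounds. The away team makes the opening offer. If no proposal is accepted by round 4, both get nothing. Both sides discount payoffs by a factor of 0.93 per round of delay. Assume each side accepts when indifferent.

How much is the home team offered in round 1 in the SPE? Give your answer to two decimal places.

Round 4 (the home team proposes): rejection yields 0 for the away team; the home team offers 0 and keeps 1000.
Round 3 (the away team proposes): the home team can get 1000 next round, worth 0.93 × 1000 = 930 now, so the away team offers 930, keeping 70.
Round 2 (the home team proposes): the away team can get 70 next round, worth 0.93 × 70 = 65.1 now, so the home team offers 65.1, keeping 934.9.
Round 1 (the away team proposes): the home team can get 934.9 next round, worth 0.93 × 934.9 = 869.457 now. The away team offers 869.457 and keeps 1000 − 869.457 = 130.543.

869.46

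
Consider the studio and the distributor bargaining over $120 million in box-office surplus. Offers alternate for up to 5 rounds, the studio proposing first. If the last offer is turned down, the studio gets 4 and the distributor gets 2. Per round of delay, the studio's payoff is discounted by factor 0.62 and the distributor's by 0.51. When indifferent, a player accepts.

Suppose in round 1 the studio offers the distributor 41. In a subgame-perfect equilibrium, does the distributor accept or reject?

Work out the distributor's continuation value if the offer is rejected.
Round 5 (the studio proposes): the distributor gets 2 if talks fail, so the studio offers 2 and keeps 118.
Round 4 (the distributor proposes): the studio can get 118 next round, worth 0.62 × 118 = 73.16 now; the distributor offers that and keeps 46.84.
Round 3 (the studio proposes): the distributor can get 46.84 next round, worth 0.51 × 46.84 = 23.8884 now, so the studio offers 23.8884, keeping 96.1116.
Round 2 (the distributor proposes): the studio can get 96.1116 next round, worth 0.62 × 96.1116 = 59.589192 now; the distributor offers that and keeps 60.410808.
So by rejecting in round 1, the distributor gets 60.410808 next round, worth 0.51 × 60.410808 = 30.80951208 now.
Offer 41 ≥ 30.80951208, so the distributor accepts.

Accept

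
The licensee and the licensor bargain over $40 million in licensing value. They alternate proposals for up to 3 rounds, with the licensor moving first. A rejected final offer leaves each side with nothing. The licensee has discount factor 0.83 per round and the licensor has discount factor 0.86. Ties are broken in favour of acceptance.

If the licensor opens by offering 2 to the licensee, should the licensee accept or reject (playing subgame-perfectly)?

Reject

Work out the licensee's continuation value if the offer is rejected.
Round 3 (the licensor proposes): rejection yields 0 for the licensee; the licensor offers 0 and keeps 40.
Round 2 (the licensee proposes): the licensor can get 40 next round, worth 0.86 × 40 = 34.4 now, so the licensee offers 34.4, keeping 5.6.
So by rejecting in round 1, the licensee gets 5.6 next round, worth 0.83 × 5.6 = 4.648 now.
Offer 2 < 4.648, so the licensee rejects.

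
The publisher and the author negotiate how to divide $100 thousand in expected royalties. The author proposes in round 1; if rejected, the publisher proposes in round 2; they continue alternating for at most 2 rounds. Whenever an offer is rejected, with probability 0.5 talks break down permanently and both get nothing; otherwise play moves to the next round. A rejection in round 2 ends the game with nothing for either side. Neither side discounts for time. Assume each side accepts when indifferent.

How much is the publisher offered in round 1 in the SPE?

Round 2 (the publisher proposes): rejection yields 0 for the author; the publisher offers 0 and keeps 100.
Round 1 (the author proposes): rejecting gives the publisher an expected 0.5 × 100 = 50; the author offers that and keeps 50.

50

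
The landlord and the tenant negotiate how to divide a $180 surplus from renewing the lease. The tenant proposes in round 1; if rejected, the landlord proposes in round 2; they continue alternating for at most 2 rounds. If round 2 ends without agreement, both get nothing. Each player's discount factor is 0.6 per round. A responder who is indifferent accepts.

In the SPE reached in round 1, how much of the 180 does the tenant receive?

Round 2 (the landlord proposes): rejection yields 0 for the tenant; the landlord offers 0 and keeps 180.
Round 1 (the tenant proposes): the landlord can get 180 next round, worth 0.6 × 180 = 108 now, so the tenant offers 108, keeping 72.

72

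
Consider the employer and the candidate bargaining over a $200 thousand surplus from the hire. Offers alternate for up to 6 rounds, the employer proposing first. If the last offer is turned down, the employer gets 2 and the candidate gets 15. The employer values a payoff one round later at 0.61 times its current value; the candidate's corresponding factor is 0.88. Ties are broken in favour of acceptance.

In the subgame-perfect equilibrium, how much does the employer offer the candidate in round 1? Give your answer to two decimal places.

Solve by backward induction from round 6.
Round 6 (the candidate proposes): the employer gets 2 if talks fail, so the candidate offers 2 and keeps 198.
Round 5 (the employer proposes): the candidate can get 198 next round, worth 0.88 × 198 = 174.24 now. The employer offers 174.24 and keeps 200 − 174.24 = 25.76.
Round 4 (the candidate proposes): the employer can get 25.76 next round, worth 0.61 × 25.76 = 15.7136 now, so the candidate offers 15.7136, keeping 184.2864.
Round 3 (the employer proposes): the candidate can get 184.2864 next round, worth 0.88 × 184.2864 = 162.172032 now. The employer offers 162.172032 and keeps 200 − 162.172032 = 37.827968.
Round 2 (the candidate proposes): the employer can get 37.827968 next round, worth 0.61 × 37.827968 = 23.07506048 now. The candidate offers 23.07506048 and keeps 200 − 23.07506048 = 176.92493952.
Round 1 (the employer proposes): the candidate can get 176.92493952 next round, worth 0.88 × 176.92493952 = 155.6939467776 now. The employer offers 155.6939467776 and keeps 200 − 155.6939467776 = 44.3060532224.

155.69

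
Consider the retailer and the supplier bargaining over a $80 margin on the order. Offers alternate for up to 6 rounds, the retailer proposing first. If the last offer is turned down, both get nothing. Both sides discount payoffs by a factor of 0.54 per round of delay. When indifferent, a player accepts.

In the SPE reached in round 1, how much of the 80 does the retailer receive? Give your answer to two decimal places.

Round 6 (the supplier proposes): the retailer will accept anything ≥ 0, so the supplier offers 0 and keeps 80.
Round 5 (the retailer proposes): the supplier can get 80 next round, worth 0.54 × 80 = 43.2 now. The retailer offers 43.2 and keeps 80 − 43.2 = 36.8.
Round 4 (the supplier proposes): the retailer can get 36.8 next round, worth 0.54 × 36.8 = 19.872 now; the supplier offers that and keeps 60.128.
Round 3 (the retailer proposes): the supplier can get 60.128 next round, worth 0.54 × 60.128 = 32.46912 now; the retailer offers that and keeps 47.53088.
Round 2 (the supplier proposes): the retailer can get 47.53088 next round, worth 0.54 × 47.53088 = 25.6666752 now; the supplier offers that and keeps 54.3333248.
Round 1 (the retailer proposes): the supplier can get 54.3333248 next round, worth 0.54 × 54.3333248 = 29.339995392 now; the retailer offers that and keeps 50.660004608.

50.66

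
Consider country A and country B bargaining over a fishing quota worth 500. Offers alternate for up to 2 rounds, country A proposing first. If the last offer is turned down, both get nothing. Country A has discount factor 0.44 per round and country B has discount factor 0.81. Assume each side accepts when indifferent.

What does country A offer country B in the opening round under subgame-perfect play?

Round 2 (country B proposes): rejection yields 0 for country A; country B offers 0 and keeps 500.
Round 1 (country A proposes): country B can get 500 next round, worth 0.81 × 500 = 405 now, so country A offers 405, keeping 95.

405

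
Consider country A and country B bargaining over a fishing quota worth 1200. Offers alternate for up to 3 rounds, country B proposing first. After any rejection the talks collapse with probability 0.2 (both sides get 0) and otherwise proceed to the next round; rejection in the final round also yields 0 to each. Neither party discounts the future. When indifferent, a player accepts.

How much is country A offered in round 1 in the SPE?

Round 3 (country B proposes): country A will accept anything ≥ 0, so country B offers 0 and keeps 1200.
Round 2 (country A proposes): rejecting gives country B an expected 0.8 × 1200 = 960. Country A offers 960 and keeps 1200 − 960 = 240.
Round 1 (country B proposes): rejecting gives country A an expected 0.8 × 240 = 192. Country B offers 192 and keeps 1200 − 192 = 1008.

192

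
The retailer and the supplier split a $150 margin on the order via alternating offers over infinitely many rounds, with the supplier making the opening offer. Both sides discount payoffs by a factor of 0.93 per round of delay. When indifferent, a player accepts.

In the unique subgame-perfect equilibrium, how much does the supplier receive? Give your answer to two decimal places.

In a stationary SPE each proposer offers the other exactly their discounted continuation value.
If the supplier keeps x when proposing and the retailer keeps y when proposing, then x = 150 − 0.93y and y = 150 − 0.93x.
Solving: x = 150(1 − 0.93) / (1 − 0.93·0.93) = 10.5 / 0.1351 ≈ 77.7202.
The retailer gets 150 − 77.7202 ≈ 72.2798.

77.72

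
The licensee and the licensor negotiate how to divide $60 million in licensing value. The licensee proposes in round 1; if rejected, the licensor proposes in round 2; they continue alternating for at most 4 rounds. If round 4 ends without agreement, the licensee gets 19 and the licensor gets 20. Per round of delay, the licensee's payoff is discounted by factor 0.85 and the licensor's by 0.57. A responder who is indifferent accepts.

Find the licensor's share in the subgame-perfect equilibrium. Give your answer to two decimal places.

Round 4 (the licensor proposes): the licensee gets 19 if talks fail, so the licensor offers 19 and keeps 41.
Round 3 (the licensee proposes): the licensor can get 41 next round, worth 0.57 × 41 = 23.37 now. The licensee offers 23.37 and keeps 60 − 23.37 = 36.63.
Round 2 (the licensor proposes): the licensee can get 36.63 next round, worth 0.85 × 36.63 = 31.1355 now; the licensor offers that and keeps 28.8645.
Round 1 (the licensee proposes): the licensor can get 28.8645 next round, worth 0.57 × 28.8645 = 16.452765 now; the licensee offers that and keeps 43.547235.

16.45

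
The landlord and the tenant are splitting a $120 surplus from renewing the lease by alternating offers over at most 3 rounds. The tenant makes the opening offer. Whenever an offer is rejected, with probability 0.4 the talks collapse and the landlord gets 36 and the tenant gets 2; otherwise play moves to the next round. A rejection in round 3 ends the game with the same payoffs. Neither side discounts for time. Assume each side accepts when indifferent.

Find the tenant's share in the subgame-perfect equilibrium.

64.32

Round 3 (the tenant proposes): the landlord gets 36 if talks fail, so the tenant offers 36 and keeps 84.
Round 2 (the landlord proposes): rejecting gives the tenant an expected 0.6 × 84 + 0.4 × 2 = 51.2. The landlord offers 51.2 and keeps 120 − 51.2 = 68.8.
Round 1 (the tenant proposes): rejecting gives the landlord an expected 0.6 × 68.8 + 0.4 × 36 = 55.68, so the tenant offers 55.68, keeping 64.32.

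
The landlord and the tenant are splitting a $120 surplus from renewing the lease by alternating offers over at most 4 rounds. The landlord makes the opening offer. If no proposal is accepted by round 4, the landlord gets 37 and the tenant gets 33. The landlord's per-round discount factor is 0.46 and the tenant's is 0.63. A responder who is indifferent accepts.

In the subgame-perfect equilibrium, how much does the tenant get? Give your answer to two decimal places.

55.98

Round 4 (the tenant proposes): the landlord gets 37 if talks fail, so the tenant offers 37 and keeps 83.
Round 3 (the landlord proposes): the tenant can get 83 next round, worth 0.63 × 83 = 52.29 now. The landlord offers 52.29 and keeps 120 − 52.29 = 67.71.
Round 2 (the tenant proposes): the landlord can get 67.71 next round, worth 0.46 × 67.71 = 31.1466 now, so the tenant offers 31.1466, keeping 88.8534.
Round 1 (the landlord proposes): the tenant can get 88.8534 next round, worth 0.63 × 88.8534 = 55.977642 now, so the landlord offers 55.977642, keeping 64.022358.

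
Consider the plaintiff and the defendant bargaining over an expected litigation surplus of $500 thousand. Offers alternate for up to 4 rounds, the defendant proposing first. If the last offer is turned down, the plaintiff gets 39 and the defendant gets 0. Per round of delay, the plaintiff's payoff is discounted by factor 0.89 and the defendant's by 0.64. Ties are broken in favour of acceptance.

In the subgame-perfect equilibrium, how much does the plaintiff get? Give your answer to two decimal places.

Solve by backward induction from round 4.
Round 4 (the plaintiff proposes): rejection yields 0 for the defendant; the plaintiff offers 0 and keeps 500.
Round 3 (the defendant proposes): the plaintiff can get 500 next round, worth 0.89 × 500 = 445 now. The defendant offers 445 and keeps 500 − 445 = 55.
Round 2 (the plaintiff proposes): the defendant can get 55 next round, worth 0.64 × 55 = 35.2 now. The plaintiff offers 35.2 and keeps 500 − 35.2 = 464.8.
Round 1 (the defendant proposes): the plaintiff can get 464.8 next round, worth 0.89 × 464.8 = 413.672 now; the defendant offers that and keeps 86.328.

413.67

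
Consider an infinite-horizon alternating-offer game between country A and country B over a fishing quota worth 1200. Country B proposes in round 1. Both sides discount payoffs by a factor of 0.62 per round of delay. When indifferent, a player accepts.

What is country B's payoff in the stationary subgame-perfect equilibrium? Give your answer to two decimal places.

When country B proposes, country A accepts any offer worth at least 0.62 times what country A would get by proposing next round; and vice versa.
This gives x = 1200 − 0.62y and y = 1200 − 0.62x, where x and y are each side's share when it proposes.
Hence (1 − 0.62·0.62)x = 1200(1 − 0.62), i.e. 0.6156·x = 456.
x ≈ 740.7407; country A's share is 1200 − x ≈ 459.2593.

740.74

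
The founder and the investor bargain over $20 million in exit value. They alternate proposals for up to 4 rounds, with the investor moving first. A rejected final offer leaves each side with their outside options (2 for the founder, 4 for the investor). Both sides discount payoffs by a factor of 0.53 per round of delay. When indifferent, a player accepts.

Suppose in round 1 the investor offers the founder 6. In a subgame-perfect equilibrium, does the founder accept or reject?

Round 4 (the founder proposes): the investor gets 4 if talks fail, so the founder offers 4 and keeps 16.
Round 3 (the investor proposes): the founder can get 16 next round, worth 0.53 × 16 = 8.48 now, so the investor offers 8.48, keeping 11.52.
Round 2 (the founder proposes): the investor can get 11.52 next round, worth 0.53 × 11.52 = 6.1056 now; the founder offers that and keeps 13.8944.
So by rejecting in round 1, the founder gets 13.8944 next round, worth 0.53 × 13.8944 = 7.364032 now.
Offer 6 < 7.364032, so the founder rejects.

Reject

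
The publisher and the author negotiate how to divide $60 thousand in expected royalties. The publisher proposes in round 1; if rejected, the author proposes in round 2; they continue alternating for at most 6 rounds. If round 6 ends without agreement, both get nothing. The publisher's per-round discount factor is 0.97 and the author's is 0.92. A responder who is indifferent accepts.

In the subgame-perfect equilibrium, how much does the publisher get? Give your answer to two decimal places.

Round 6 (the author proposes): the publisher will accept anything ≥ 0, so the author offers 0 and keeps 60.
Round 5 (the publisher proposes): the author can get 60 next round, worth 0.92 × 60 = 55.2 now; the publisher offers that and keeps 4.8.
Round 4 (the author proposes): the publisher can get 4.8 next round, worth 0.97 × 4.8 = 4.656 now, so the author offers 4.656, keeping 55.344.
Round 3 (the publisher proposes): the author can get 55.344 next round, worth 0.92 × 55.344 = 50.91648 now. The publisher offers 50.91648 and keeps 60 − 50.91648 = 9.08352.
Round 2 (the author proposes): the publisher can get 9.08352 next round, worth 0.97 × 9.08352 = 8.8110144 now. The author offers 8.8110144 and keeps 60 − 8.8110144 = 51.1889856.
Round 1 (the publisher proposes): the author can get 51.1889856 next round, worth 0.92 × 51.1889856 = 47.093866752 now; the publisher offers that and keeps 12.906133248.

12.91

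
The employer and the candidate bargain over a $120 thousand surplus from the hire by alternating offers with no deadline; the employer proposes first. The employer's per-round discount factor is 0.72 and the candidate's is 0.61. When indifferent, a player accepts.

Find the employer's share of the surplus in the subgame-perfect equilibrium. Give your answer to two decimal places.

83.45

When the employer proposes, the candidate accepts any offer worth at least 0.61 times what the candidate would get by proposing next round; and vice versa.
This gives x = 120 − 0.61y and y = 120 − 0.72x, where x and y are each side's share when it proposes.
Hence (1 − 0.61·0.72)x = 120(1 − 0.61), i.e. 0.5608·x = 46.8.
x ≈ 83.4522; the candidate's share is 120 − x ≈ 36.5478.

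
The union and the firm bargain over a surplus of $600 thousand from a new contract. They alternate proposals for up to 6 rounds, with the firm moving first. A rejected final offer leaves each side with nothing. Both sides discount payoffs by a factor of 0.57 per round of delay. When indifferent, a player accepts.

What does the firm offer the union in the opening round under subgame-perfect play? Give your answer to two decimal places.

230.94

Solve by backward induction from round 6.
Round 6 (the union proposes): the firm will accept anything ≥ 0, so the union offers 0 and keeps 600.
Round 5 (the firm proposes): the union can get 600 next round, worth 0.57 × 600 = 342 now. The firm offers 342 and keeps 600 − 342 = 258.
Round 4 (the union proposes): the firm can get 258 next round, worth 0.57 × 258 = 147.06 now; the union offers that and keeps 452.94.
Round 3 (the firm proposes): the union can get 452.94 next round, worth 0.57 × 452.94 = 258.1758 now, so the firm offers 258.1758, keeping 341.8242.
Round 2 (the union proposes): the firm can get 341.8242 next round, worth 0.57 × 341.8242 = 194.839794 now, so the union offers 194.839794, keeping 405.160206.
Round 1 (the firm proposes): the union can get 405.160206 next round, worth 0.57 × 405.160206 = 230.94131742 now; the firm offers that and keeps 369.05868258.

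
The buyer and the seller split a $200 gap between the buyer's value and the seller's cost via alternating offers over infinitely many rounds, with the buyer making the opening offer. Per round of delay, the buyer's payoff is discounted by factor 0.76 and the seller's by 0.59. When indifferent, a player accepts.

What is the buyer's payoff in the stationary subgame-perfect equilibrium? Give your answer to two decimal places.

Let x be the buyer's share when the buyer proposes and y be the seller's share when the seller proposes.
The seller accepts iff offered ≥ 0.59·y, so x = 200 − 0.59y. Symmetrically y = 200 − 0.76x.
Substituting: x = 200 − 0.59(200 − 0.76x), giving x(1 − 0.76·0.59) = 200(1 − 0.59).
So x = 200 × 0.41 / 0.5516 ≈ 148.6584, and the seller receives 200 − x ≈ 51.3416.

148.66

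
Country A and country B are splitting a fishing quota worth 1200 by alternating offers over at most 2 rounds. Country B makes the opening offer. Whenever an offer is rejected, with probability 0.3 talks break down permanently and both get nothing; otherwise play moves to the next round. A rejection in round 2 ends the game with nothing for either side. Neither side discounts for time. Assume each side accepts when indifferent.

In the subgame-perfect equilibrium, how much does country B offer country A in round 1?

Round 2 (country A proposes): country B will accept anything ≥ 0, so country A offers 0 and keeps 1200.
Round 1 (country B proposes): rejecting gives country A an expected 0.7 × 1200 = 840, so country B offers 840, keeping 360.

840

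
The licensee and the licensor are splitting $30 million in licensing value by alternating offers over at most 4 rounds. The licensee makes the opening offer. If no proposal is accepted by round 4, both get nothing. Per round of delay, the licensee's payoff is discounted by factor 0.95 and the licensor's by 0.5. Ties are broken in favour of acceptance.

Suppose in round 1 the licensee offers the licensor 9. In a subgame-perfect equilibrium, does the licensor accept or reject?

Accept

Round 4 (the licensor proposes): rejection yields 0 for the licensee; the licensor offers 0 and keeps 30.
Round 3 (the licensee proposes): the licensor can get 30 next round, worth 0.5 × 30 = 15 now; the licensee offers that and keeps 15.
Round 2 (the licensor proposes): the licensee can get 15 next round, worth 0.95 × 15 = 14.25 now. The licensor offers 14.25 and keeps 30 − 14.25 = 15.75.
So by rejecting in round 1, the licensor gets 15.75 next round, worth 0.5 × 15.75 = 7.875 now.
Offer 9 ≥ 7.875, so the licensor accepts.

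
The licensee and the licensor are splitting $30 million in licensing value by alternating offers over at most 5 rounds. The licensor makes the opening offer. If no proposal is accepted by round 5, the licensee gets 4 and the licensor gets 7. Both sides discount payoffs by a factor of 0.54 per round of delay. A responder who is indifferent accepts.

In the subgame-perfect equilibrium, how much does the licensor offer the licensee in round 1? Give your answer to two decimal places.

Round 5 (the licensor proposes): the licensee gets 4 if talks fail, so the licensor offers 4 and keeps 26.
Round 4 (the licensee proposes): the licensor can get 26 next round, worth 0.54 × 26 = 14.04 now, so the licensee offers 14.04, keeping 15.96.
Round 3 (the licensor proposes): the licensee can get 15.96 next round, worth 0.54 × 15.96 = 8.6184 now. The licensor offers 8.6184 and keeps 30 − 8.6184 = 21.3816.
Round 2 (the licensee proposes): the licensor can get 21.3816 next round, worth 0.54 × 21.3816 = 11.546064 now, so the licensee offers 11.546064, keeping 18.453936.
Round 1 (the licensor proposes): the licensee can get 18.453936 next round, worth 0.54 × 18.453936 = 9.96512544 now, so the licensor offers 9.96512544, keeping 20.03487456.

9.97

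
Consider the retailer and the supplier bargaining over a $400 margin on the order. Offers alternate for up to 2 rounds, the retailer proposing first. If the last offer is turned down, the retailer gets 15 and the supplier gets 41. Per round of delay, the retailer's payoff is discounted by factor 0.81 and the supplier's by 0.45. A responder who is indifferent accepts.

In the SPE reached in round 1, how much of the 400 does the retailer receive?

226.75

Round 2 (the supplier proposes): the retailer gets 15 if talks fail, so the supplier offers 15 and keeps 385.
Round 1 (the retailer proposes): the supplier can get 385 next round, worth 0.45 × 385 = 173.25 now, so the retailer offers 173.25, keeping 226.75.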